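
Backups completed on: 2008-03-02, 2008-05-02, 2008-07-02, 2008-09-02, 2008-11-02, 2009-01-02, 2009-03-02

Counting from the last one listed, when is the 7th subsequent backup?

Gaps: 61, 61, 62, 61, 61, 59 days — not constant. Every event is on the 2nd of the month.
Pattern: the 2nd of every 2 months.
Next: May 2009 → 2009-05-02.
Next: July 2009 → 2009-07-02.
Next: September 2009 → 2009-09-02.
Next: November 2009 → 2009-11-02.
Next: January 2010 → 2010-01-02.
Next: March 2010 → 2010-03-02.
May 2010: 2010-05-02.

2010-05-02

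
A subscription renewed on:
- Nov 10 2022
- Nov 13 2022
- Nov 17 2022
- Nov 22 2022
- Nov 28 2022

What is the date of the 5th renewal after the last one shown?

Jan 12 2023

Gaps: 3, 4, 5, 6 days — each gap is 1 larger than the previous one.
Next gap: 7 days. Nov 28 2022 + 7 days = Dec 5 2022.
Next gap: 8 days. Dec 5 2022 + 8 days = Dec 13 2022.
Next gap: 9 days. Dec 13 2022 + 9 days = Dec 22 2022.
Next gap: 10 days. Dec 22 2022 + 10 days = Jan 1 2023.
Next gap: 11 days. Jan 1 2023 + 11 days = Jan 12 2023.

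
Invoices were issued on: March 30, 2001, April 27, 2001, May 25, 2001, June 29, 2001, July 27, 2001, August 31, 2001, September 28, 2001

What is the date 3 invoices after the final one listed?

December 28, 2001

These are Fridays with 28, 28, 35, 28, 35, 28-day gaps.
Each is the final Friday of its month — March 30, 2001 is past the 28th, so '4th Friday' doesn't fit.
Last Friday of October 2001: October 26, 2001.
November 2001 ends with Friday November 30, 2001.
December 2001 ends with Friday December 28, 2001.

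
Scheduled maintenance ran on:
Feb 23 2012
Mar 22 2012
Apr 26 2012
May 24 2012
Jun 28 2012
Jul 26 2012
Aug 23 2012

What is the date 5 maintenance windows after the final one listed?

Jan 24 2013

All dates are Thursdays, 28, 35, 28, 35, 28, 28 days apart.
Specifically, the 4th Thursday of each month.
4th Thursday of September 2012: Sep 27 2012.
4th Thursday of October 2012: Oct 25 2012.
4th Thursday of November 2012: Nov 22 2012.
December 2012 — 4th Thursday is Dec 27 2012.
4th Thursday of January 2013: Jan 24 2013.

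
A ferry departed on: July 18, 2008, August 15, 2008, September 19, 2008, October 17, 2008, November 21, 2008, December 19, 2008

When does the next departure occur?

Gaps: 28, 35, 28, 35, 28 days — a mix of 28 and 35. Every date is a Friday.
Each is the 3rd Friday of its month.
3rd Friday of January 2009: January 16, 2009.

January 16, 2009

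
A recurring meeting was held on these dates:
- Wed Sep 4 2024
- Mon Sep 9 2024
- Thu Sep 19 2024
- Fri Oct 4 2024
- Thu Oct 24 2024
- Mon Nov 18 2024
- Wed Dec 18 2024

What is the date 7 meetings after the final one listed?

Wed Dec 3 2025

Gaps: 5, 10, 15, 20, 25, 30 days — each gap is 5 larger than the previous one.
Next gap: 35 days. Wed Dec 18 2024 + 35 days = Wed Jan 22 2025.
Next gap: 40 days. Wed Jan 22 2025 + 40 days = Mon Mar 3 2025.
Next gap: 45 days. Mon Mar 3 2025 + 45 days = Thu Apr 17 2025.
Next gap: 50 days. Thu Apr 17 2025 + 50 days = Fri Jun 6 2025.
Next gap: 55 days. Fri Jun 6 2025 + 55 days = Thu Jul 31 2025.
Next gap: 60 days. Thu Jul 31 2025 + 60 days = Mon Sep 29 2025.
Next gap: 65 days. Mon Sep 29 2025 + 65 days = Wed Dec 3 2025.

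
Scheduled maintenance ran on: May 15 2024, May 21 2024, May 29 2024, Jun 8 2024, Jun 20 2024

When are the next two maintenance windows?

Jul 4 2024, Jul 20 2024

The spacing grows by 2 each time: 6, 8, 10, 12 days.
Next gap: 14 days. Jun 20 2024 + 14 days = Jul 4 2024.
Next gap: 16 days. Jul 4 2024 + 16 days = Jul 20 2024.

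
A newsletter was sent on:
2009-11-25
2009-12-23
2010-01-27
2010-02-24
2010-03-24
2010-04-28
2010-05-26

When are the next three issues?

These are Wednesdays at 28- or 35-day spacing (28, 35, 28, 28, 35, 28).
The pattern: 4th Wednesday of the month.
June 2010 — 4th Wednesday is 2010-06-23.
July 2010 — 4th Wednesday is 2010-07-28.
4th Wednesday of August 2010: 2010-08-25.

2010-06-23, 2010-07-28, 2010-08-25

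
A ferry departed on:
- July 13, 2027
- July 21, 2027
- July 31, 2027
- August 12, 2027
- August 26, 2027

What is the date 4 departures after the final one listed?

November 10, 2027

The spacing grows by 2 each time: 8, 10, 12, 14 days.
Next gap: 16 days. August 26, 2027 + 16 days = September 11, 2027.
Next gap: 18 days. September 11, 2027 + 18 days = September 29, 2027.
Next gap: 20 days. September 29, 2027 + 20 days = October 19, 2027.
Next gap: 22 days. October 19, 2027 + 22 days = November 10, 2027.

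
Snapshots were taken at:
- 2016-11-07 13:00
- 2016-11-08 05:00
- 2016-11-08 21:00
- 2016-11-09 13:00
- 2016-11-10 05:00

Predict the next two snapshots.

2016-11-10 21:00, 2016-11-11 13:00

The interval is a steady 16 hours (16, 16, 16, 16).
2016-11-10 05:00 + 16 h = 2016-11-10 21:00.
2016-11-10 21:00 + 16 h = 2016-11-11 13:00.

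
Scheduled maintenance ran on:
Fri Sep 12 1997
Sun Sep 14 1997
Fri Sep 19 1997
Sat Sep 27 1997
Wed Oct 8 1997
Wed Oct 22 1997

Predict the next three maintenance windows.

Sat Nov 8 1997, Fri Nov 28 1997, Sun Dec 21 1997

The spacing grows by 3 each time: 2, 5, 8, 11, 14 days.
Next gap: 17 days. Wed Oct 22 1997 + 17 days = Sat Nov 8 1997.
Next gap: 20 days. Sat Nov 8 1997 + 20 days = Fri Nov 28 1997.
Next gap: 23 days. Fri Nov 28 1997 + 23 days = Sun Dec 21 1997.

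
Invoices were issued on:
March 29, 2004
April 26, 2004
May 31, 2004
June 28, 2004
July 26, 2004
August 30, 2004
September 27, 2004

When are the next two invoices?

October 25, 2004; November 29, 2004

These are Mondays with 28, 35, 28, 28, 35, 28-day gaps.
Each is the final Monday of its month — March 29, 2004 is past the 28th, so '4th Monday' doesn't fit.
Last Monday of October 2004: October 25, 2004.
November 2004 ends with Monday November 29, 2004.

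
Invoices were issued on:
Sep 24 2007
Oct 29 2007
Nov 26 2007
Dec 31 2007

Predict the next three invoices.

Jan 28 2008, Feb 25 2008, Mar 31 2008

Every date is a Monday; gaps 35, 28, 35 days.
Each is the last Monday of its month (at least one falls on the 29th or later, ruling out '4th Monday').
January 2008 ends with Monday Jan 28 2008.
February 2008 ends with Monday Feb 25 2008.
Last Monday of March 2008: Mar 31 2008.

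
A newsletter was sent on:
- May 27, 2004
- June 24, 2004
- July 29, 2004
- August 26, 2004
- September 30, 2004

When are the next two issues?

October 28, 2004; November 25, 2004

Every date is a Thursday; gaps 28, 35, 28, 35 days.
Each is the last Thursday of its month (at least one falls on the 29th or later, ruling out '4th Thursday').
October 2004 ends with Thursday October 28, 2004.
Last Thursday of November 2004: November 25, 2004.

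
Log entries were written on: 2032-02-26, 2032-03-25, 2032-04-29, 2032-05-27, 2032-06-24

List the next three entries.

These are Thursdays with 28, 35, 28, 28-day gaps.
Each is the final Thursday of its month — 2032-04-29 is past the 28th, so '4th Thursday' doesn't fit.
Last Thursday of July 2032: 2032-07-29.
Last Thursday of August 2032: 2032-08-26.
September 2032 ends with Thursday 2032-09-30.

2032-07-29, 2032-08-26, 2032-09-30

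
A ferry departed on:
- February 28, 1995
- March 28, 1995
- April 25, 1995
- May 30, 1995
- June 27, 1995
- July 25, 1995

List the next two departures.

Every date is a Tuesday; gaps 28, 28, 35, 28, 28 days.
Each is the last Tuesday of its month (at least one falls on the 29th or later, ruling out '4th Tuesday').
Last Tuesday of August 1995: August 29, 1995.
Last Tuesday of September 1995: September 26, 1995.

August 29, 1995; September 26, 1995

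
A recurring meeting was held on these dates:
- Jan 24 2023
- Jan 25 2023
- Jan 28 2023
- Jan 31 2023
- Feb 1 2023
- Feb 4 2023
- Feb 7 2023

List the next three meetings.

Every event lands on a Tuesday or Wednesday or Saturday (gaps cycle 1, 3, 3, 1, 3, 3).
So the schedule is: every Tuesday, Wednesday and Saturday.
Next Wednesday: Feb 8 2023.
The following Saturday is Feb 11 2023.
The following Tuesday is Feb 14 2023.

Feb 8 2023, Feb 11 2023, Feb 14 2023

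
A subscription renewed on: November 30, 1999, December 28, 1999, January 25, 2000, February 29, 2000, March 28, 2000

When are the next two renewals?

April 25, 2000; May 30, 2000

All Tuesdays; the gaps (28, 28, 35, 28) vary with month length.
This is the last Tuesday of each month.
Last Tuesday of April 2000: April 25, 2000.
Last Tuesday of May 2000: May 30, 2000.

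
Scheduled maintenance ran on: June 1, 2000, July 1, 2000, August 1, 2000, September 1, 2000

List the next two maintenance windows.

Gaps: 30, 31, 31 days — not constant. Every event is on the 1st of the month.
Pattern: the 1st of each month.
Next: October 2000 → October 1, 2000.
November 2000: November 1, 2000.

October 1, 2000; November 1, 2000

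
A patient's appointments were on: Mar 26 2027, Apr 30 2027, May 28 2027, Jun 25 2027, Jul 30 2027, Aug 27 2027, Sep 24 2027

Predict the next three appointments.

Oct 29 2027, Nov 26 2027, Dec 31 2027

Every date is a Friday; gaps 35, 28, 28, 35, 28, 28 days.
Each is the last Friday of its month (at least one falls on the 29th or later, ruling out '4th Friday').
Last Friday of October 2027: Oct 29 2027.
November 2027 ends with Friday Nov 26 2027.
December 2027 ends with Friday Dec 31 2027.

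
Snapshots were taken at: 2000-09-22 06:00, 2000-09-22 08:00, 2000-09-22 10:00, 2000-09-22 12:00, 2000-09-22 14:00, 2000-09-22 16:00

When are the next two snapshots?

2000-09-22 18:00, 2000-09-22 20:00

Gaps: 2, 2, 2, 2, 2 hours — each event is 2 hours after the previous one.
2000-09-22 16:00 + 2 h = 2000-09-22 18:00.
2000-09-22 18:00 + 2 h = 2000-09-22 20:00.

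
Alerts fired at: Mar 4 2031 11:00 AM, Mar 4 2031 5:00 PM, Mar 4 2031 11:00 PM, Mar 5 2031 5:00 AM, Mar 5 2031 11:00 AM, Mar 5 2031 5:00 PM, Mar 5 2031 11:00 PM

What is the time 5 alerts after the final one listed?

Gaps: 6, 6, 6, 6, 6, 6 hours — each event is 6 hours after the previous one.
Mar 5 2031 11:00 PM + 6 h = Mar 6 2031 5:00 AM.
Mar 6 2031 5:00 AM + 6 h = Mar 6 2031 11:00 AM.
Mar 6 2031 11:00 AM + 6 h = Mar 6 2031 5:00 PM.
Mar 6 2031 5:00 PM + 6 h = Mar 6 2031 11:00 PM.
Mar 6 2031 11:00 PM + 6 h = Mar 7 2031 5:00 AM.

Mar 7 2031 5:00 AM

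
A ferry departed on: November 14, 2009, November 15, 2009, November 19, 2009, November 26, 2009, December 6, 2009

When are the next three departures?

December 19, 2009; January 4, 2010; January 23, 2010

Gaps: 1, 4, 7, 10 days — each gap is 3 larger than the previous one.
Next gap: 13 days. December 6, 2009 + 13 days = December 19, 2009.
Next gap: 16 days. December 19, 2009 + 16 days = January 4, 2010.
Next gap: 19 days. January 4, 2010 + 19 days = January 23, 2010.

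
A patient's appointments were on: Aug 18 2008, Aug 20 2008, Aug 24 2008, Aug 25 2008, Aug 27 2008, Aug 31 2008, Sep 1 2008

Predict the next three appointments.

Sep 3 2008, Sep 7 2008, Sep 8 2008

Every event lands on a Monday or Wednesday or Sunday (gaps cycle 2, 4, 1, 2, 4, 1).
So the schedule is: every Monday, Wednesday and Sunday.
The following Wednesday is Sep 3 2008.
The following Sunday is Sep 7 2008.
The following Monday is Sep 8 2008.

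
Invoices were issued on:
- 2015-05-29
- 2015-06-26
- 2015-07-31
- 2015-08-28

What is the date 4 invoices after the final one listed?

Every date is a Friday; gaps 28, 35, 28 days.
Each is the last Friday of its month (at least one falls on the 29th or later, ruling out '4th Friday').
September 2015 ends with Friday 2015-09-25.
Last Friday of October 2015: 2015-10-30.
November 2015 ends with Friday 2015-11-27.
December 2015 ends with Friday 2015-12-25.

2015-12-25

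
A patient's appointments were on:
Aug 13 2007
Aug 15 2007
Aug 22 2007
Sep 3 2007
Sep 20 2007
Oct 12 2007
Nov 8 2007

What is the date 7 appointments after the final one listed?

Oct 2 2008

Gaps: 2, 7, 12, 17, 22, 27 days — each gap is 5 larger than the previous one.
Next gap: 32 days. Nov 8 2007 + 32 days = Dec 10 2007.
Next gap: 37 days. Dec 10 2007 + 37 days = Jan 16 2008.
Next gap: 42 days. Jan 16 2008 + 42 days = Feb 27 2008.
Next gap: 47 days. Feb 27 2008 + 47 days = Apr 14 2008.
Next gap: 52 days. Apr 14 2008 + 52 days = Jun 5 2008.
Next gap: 57 days. Jun 5 2008 + 57 days = Aug 1 2008.
Next gap: 62 days. Aug 1 2008 + 62 days = Oct 2 2008.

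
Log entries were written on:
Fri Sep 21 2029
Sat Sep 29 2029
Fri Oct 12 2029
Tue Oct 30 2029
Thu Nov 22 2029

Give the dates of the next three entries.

Gaps: 8, 13, 18, 23 days — each gap is 5 larger than the previous one.
Next gap: 28 days. Thu Nov 22 2029 + 28 days = Thu Dec 20 2029.
Next gap: 33 days. Thu Dec 20 2029 + 33 days = Tue Jan 22 2030.
Next gap: 38 days. Tue Jan 22 2030 + 38 days = Fri Mar 1 2030.

Thu Dec 20 2029, Tue Jan 22 2030, Fri Mar 1 2030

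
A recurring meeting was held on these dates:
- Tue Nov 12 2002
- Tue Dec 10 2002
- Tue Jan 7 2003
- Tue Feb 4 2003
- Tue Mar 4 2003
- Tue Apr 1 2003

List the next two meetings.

The spacing is 28, 28, 28, 28, 28 days — always 28 days.
Tue Apr 1 2003 + 28 days = Tue Apr 29 2003.
Tue Apr 29 2003 + 28 days = Tue May 27 2003.

Tue Apr 29 2003, Tue May 27 2003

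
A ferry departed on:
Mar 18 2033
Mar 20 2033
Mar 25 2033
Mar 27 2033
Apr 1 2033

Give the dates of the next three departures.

Apr 3 2033, Apr 8 2033, Apr 10 2033

Every event lands on a Friday or Sunday (gaps cycle 2, 5, 2, 5).
So the schedule is: every Friday and Sunday.
Next Sunday: Apr 3 2033.
The following Friday is Apr 8 2033.
The following Sunday is Apr 10 2033.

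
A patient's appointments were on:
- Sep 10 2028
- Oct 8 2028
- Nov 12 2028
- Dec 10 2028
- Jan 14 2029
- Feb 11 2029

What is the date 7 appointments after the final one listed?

Sep 9 2029

These are Sundays at 28- or 35-day spacing (28, 35, 28, 35, 28).
The pattern: 2nd Sunday of the month.
2nd Sunday of March 2029: Mar 11 2029.
April 2029 — 2nd Sunday is Apr 8 2029.
May 2029 — 2nd Sunday is May 13 2029.
2nd Sunday of June 2029: Jun 10 2029.
2nd Sunday of July 2029: Jul 8 2029.
August 2029 — 2nd Sunday is Aug 12 2029.
September 2029 — 2nd Sunday is Sep 9 2029.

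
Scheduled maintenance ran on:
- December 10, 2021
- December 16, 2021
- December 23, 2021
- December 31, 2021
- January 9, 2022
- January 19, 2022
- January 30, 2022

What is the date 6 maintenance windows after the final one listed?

April 27, 2022

Gaps: 6, 7, 8, 9, 10, 11 days — each gap is 1 larger than the previous one.
Next gap: 12 days. January 30, 2022 + 12 days = February 11, 2022.
Next gap: 13 days. February 11, 2022 + 13 days = February 24, 2022.
Next gap: 14 days. February 24, 2022 + 14 days = March 10, 2022.
Next gap: 15 days. March 10, 2022 + 15 days = March 25, 2022.
Next gap: 16 days. March 25, 2022 + 16 days = April 10, 2022.
Next gap: 17 days. April 10, 2022 + 17 days = April 27, 2022.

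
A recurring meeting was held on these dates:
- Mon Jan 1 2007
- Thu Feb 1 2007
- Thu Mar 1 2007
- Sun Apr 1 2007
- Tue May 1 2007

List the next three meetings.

Gaps: 31, 28, 31, 30 days — not constant. Every event is on the 1st of the month.
Pattern: the 1st of each month.
June 2007: Fri Jun 1 2007.
Next: July 2007 → Sun Jul 1 2007.
Next: August 2007 → Wed Aug 1 2007.

Fri Jun 1 2007, Sun Jul 1 2007, Wed Aug 1 2007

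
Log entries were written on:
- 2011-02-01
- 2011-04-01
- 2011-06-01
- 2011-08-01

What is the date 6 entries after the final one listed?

2012-08-01

Each date is the 1st; the gaps (59, 61, 61) track the month lengths.
The rule is the 1st of every 2 months.
Next: October 2011 → 2011-10-01.
Next: December 2011 → 2011-12-01.
February 2012: 2012-02-01.
April 2012: 2012-04-01.
Next: June 2012 → 2012-06-01.
Next: August 2012 → 2012-08-01.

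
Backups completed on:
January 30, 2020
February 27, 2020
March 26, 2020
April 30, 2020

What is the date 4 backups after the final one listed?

These are Thursdays with 28, 28, 35-day gaps.
Each is the final Thursday of its month — January 30, 2020 is past the 28th, so '4th Thursday' doesn't fit.
May 2020 ends with Thursday May 28, 2020.
Last Thursday of June 2020: June 25, 2020.
Last Thursday of July 2020: July 30, 2020.
Last Thursday of August 2020: August 27, 2020.

August 27, 2020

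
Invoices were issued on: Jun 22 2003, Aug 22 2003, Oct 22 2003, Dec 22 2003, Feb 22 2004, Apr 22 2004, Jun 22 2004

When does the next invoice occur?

Gaps: 61, 61, 61, 62, 60, 61 days — not constant. Every event is on the 22nd of the month.
Pattern: the 22nd of every 2 months.
Next: August 2004 → Aug 22 2004.

Aug 22 2004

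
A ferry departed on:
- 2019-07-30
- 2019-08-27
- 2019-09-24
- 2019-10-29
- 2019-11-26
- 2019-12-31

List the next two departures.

Every date is a Tuesday; gaps 28, 28, 35, 28, 35 days.
Each is the last Tuesday of its month (at least one falls on the 29th or later, ruling out '4th Tuesday').
Last Tuesday of January 2020: 2020-01-28.
Last Tuesday of February 2020: 2020-02-25.

2020-01-28, 2020-02-25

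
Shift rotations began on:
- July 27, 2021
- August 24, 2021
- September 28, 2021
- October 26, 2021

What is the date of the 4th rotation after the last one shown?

February 22, 2022

These are Tuesdays at 28- or 35-day spacing (28, 35, 28).
The pattern: 4th Tuesday of the month.
4th Tuesday of November 2021: November 23, 2021.
December 2021 — 4th Tuesday is December 28, 2021.
4th Tuesday of January 2022: January 25, 2022.
4th Tuesday of February 2022: February 22, 2022.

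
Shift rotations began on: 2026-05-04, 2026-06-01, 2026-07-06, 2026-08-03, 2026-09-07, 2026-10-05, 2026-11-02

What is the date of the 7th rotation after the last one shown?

Gaps: 28, 35, 28, 35, 28, 28 days — a mix of 28 and 35. Every date is a Monday.
Each is the 1st Monday of its month.
December 2026 — 1st Monday is 2026-12-07.
1st Monday of January 2027: 2027-01-04.
1st Monday of February 2027: 2027-02-01.
1st Monday of March 2027: 2027-03-01.
1st Monday of April 2027: 2027-04-05.
May 2027 — 1st Monday is 2027-05-03.
June 2027 — 1st Monday is 2027-06-07.

2027-06-07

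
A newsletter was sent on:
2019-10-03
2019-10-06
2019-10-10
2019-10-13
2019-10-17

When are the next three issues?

Every event lands on a Thursday or Sunday (gaps cycle 3, 4, 3, 4).
So the schedule is: every Thursday and Sunday.
The following Sunday is 2019-10-20.
Next Thursday: 2019-10-24.
Next Sunday: 2019-10-27.

2019-10-20, 2019-10-24, 2019-10-27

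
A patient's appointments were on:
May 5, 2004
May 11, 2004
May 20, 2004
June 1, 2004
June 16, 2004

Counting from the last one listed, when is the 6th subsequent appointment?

November 16, 2004

Intervals are 6, 9, 12, 15 days — an arithmetic progression with common difference 3.
Next gap: 18 days. June 16, 2004 + 18 days = July 4, 2004.
Next gap: 21 days. July 4, 2004 + 21 days = July 25, 2004.
Next gap: 24 days. July 25, 2004 + 24 days = August 18, 2004.
Next gap: 27 days. August 18, 2004 + 27 days = September 14, 2004.
Next gap: 30 days. September 14, 2004 + 30 days = October 14, 2004.
Next gap: 33 days. October 14, 2004 + 33 days = November 16, 2004.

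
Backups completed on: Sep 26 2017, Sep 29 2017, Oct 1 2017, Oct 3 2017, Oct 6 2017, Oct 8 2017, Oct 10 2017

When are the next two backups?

The gap pattern 3, 2, 2, 3, 2, 2 repeats every 3 events.
These are the Tuesdays, Fridays and Sundays of each week.
Next Friday: Oct 13 2017.
Next Sunday: Oct 15 2017.

Oct 13 2017, Oct 15 2017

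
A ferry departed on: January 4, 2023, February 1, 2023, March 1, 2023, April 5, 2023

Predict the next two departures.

May 3, 2023; June 7, 2023

Gaps: 28, 28, 35 days — a mix of 28 and 35. Every date is a Wednesday.
Each is the 1st Wednesday of its month.
May 2023 — 1st Wednesday is May 3, 2023.
June 2023 — 1st Wednesday is June 7, 2023.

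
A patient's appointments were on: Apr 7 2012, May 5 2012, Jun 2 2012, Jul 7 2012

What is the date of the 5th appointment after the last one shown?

These are Saturdays at 28- or 35-day spacing (28, 28, 35).
The pattern: 1st Saturday of the month.
August 2012 — 1st Saturday is Aug 4 2012.
1st Saturday of September 2012: Sep 1 2012.
October 2012 — 1st Saturday is Oct 6 2012.
1st Saturday of November 2012: Nov 3 2012.
December 2012 — 1st Saturday is Dec 1 2012.

Dec 1 2012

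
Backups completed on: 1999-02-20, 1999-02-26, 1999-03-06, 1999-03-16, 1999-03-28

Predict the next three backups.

Gaps: 6, 8, 10, 12 days — each gap is 2 larger than the previous one.
Next gap: 14 days. 1999-03-28 + 14 days = 1999-04-11.
Next gap: 16 days. 1999-04-11 + 16 days = 1999-04-27.
Next gap: 18 days. 1999-04-27 + 18 days = 1999-05-15.

1999-04-11, 1999-04-27, 1999-05-15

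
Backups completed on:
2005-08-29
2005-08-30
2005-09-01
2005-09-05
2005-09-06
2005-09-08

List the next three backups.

The gap pattern 1, 2, 4, 1, 2 repeats every 3 events.
These are the Mondays, Tuesdays and Thursdays of each week.
The following Monday is 2005-09-12.
Next Tuesday: 2005-09-13.
The following Thursday is 2005-09-15.

2005-09-12, 2005-09-13, 2005-09-15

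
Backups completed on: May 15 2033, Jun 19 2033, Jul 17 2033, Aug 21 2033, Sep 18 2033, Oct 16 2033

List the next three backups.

Nov 20 2033, Dec 18 2033, Jan 15 2034

All dates are Sundays, 35, 28, 35, 28, 28 days apart.
Specifically, the 3rd Sunday of each month.
3rd Sunday of November 2033: Nov 20 2033.
December 2033 — 3rd Sunday is Dec 18 2033.
January 2034 — 3rd Sunday is Jan 15 2034.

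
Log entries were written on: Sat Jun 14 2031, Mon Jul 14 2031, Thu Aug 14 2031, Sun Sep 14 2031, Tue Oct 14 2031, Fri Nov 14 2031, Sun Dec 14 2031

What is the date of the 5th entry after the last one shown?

The day-of-month is always 14 (30, 31, 31, 30, 31, 30 days between events).
So this recurs on the 14th of each month.
Next: January 2032 → Wed Jan 14 2032.
February 2032: Sat Feb 14 2032.
March 2032: Sun Mar 14 2032.
Next: April 2032 → Wed Apr 14 2032.
Next: May 2032 → Fri May 14 2032.

Fri May 14 2032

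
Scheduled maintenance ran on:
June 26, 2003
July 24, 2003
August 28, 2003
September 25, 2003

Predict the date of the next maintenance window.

Gaps: 28, 35, 28 days — a mix of 28 and 35. Every date is a Thursday.
Each is the 4th Thursday of its month.
October 2003 — 4th Thursday is October 23, 2003.

October 23, 2003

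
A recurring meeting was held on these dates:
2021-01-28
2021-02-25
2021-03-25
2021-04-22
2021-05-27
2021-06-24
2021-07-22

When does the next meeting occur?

2021-08-26

All dates are Thursdays, 28, 28, 28, 35, 28, 28 days apart.
Specifically, the 4th Thursday of each month.
4th Thursday of August 2021: 2021-08-26.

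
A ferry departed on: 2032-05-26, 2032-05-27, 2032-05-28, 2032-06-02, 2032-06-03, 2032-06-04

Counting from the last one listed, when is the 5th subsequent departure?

The gap pattern 1, 1, 5, 1, 1 repeats every 3 events.
These are the Wednesdays, Thursdays and Fridays of each week.
Next Wednesday: 2032-06-09.
Next Thursday: 2032-06-10.
The following Friday is 2032-06-11.
The following Wednesday is 2032-06-16.
The following Thursday is 2032-06-17.

2032-06-17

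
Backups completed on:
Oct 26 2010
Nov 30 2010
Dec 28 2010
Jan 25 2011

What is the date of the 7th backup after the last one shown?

Aug 30 2011

All Tuesdays; the gaps (35, 28, 28) vary with month length.
This is the last Tuesday of each month.
Last Tuesday of February 2011: Feb 22 2011.
March 2011 ends with Tuesday Mar 29 2011.
Last Tuesday of April 2011: Apr 26 2011.
May 2011 ends with Tuesday May 31 2011.
June 2011 ends with Tuesday Jun 28 2011.
July 2011 ends with Tuesday Jul 26 2011.
Last Tuesday of August 2011: Aug 30 2011.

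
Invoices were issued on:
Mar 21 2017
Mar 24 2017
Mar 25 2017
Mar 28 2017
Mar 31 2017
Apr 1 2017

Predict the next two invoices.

Gaps: 3, 1, 3, 3, 1 days — not constant, but cyclic with period 3.
The events fall on every Tuesday, Friday and Saturday.
Next Tuesday: Apr 4 2017.
Next Friday: Apr 7 2017.

Apr 4 2017, Apr 7 2017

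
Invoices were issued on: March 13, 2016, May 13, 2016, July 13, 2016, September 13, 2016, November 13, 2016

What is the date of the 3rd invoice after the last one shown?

May 13, 2017

The day-of-month is always 13 (61, 61, 62, 61 days between events).
So this recurs on the 13th of every 2 months.
January 2017: January 13, 2017.
Next: March 2017 → March 13, 2017.
Next: May 2017 → May 13, 2017.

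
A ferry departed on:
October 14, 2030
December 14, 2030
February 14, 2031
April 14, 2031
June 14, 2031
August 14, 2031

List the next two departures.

The day-of-month is always 14 (61, 62, 59, 61, 61 days between events).
So this recurs on the 14th of every 2 months.
October 2031: October 14, 2031.
December 2031: December 14, 2031.

October 14, 2031; December 14, 2031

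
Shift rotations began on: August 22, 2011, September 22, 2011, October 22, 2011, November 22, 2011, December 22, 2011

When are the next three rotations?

January 22, 2012; February 22, 2012; March 22, 2012

Each date is the 22nd; the gaps (31, 30, 31, 30) track the month lengths.
The rule is the 22nd of each month.
Next: January 2012 → January 22, 2012.
February 2012: February 22, 2012.
Next: March 2012 → March 22, 2012.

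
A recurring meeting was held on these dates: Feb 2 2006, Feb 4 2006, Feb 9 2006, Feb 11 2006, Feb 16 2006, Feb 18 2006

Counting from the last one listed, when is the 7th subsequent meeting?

Every event lands on a Thursday or Saturday (gaps cycle 2, 5, 2, 5, 2).
So the schedule is: every Thursday and Saturday.
Next Thursday: Feb 23 2006.
The following Saturday is Feb 25 2006.
Next Thursday: Mar 2 2006.
Next Saturday: Mar 4 2006.
Next Thursday: Mar 9 2006.
Next Saturday: Mar 11 2006.
The following Thursday is Mar 16 2006.

Mar 16 2006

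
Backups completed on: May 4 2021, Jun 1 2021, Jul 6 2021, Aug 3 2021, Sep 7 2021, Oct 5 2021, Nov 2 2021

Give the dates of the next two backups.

Dec 7 2021, Jan 4 2022

All dates are Tuesdays, 28, 35, 28, 35, 28, 28 days apart.
Specifically, the 1st Tuesday of each month.
December 2021 — 1st Tuesday is Dec 7 2021.
1st Tuesday of January 2022: Jan 4 2022.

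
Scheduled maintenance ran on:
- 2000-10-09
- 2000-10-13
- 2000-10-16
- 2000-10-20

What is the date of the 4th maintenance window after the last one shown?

2000-11-03

The gap pattern 4, 3, 4 repeats every 2 events.
These are the Mondays and Fridays of each week.
The following Monday is 2000-10-23.
Next Friday: 2000-10-27.
The following Monday is 2000-10-30.
The following Friday is 2000-11-03.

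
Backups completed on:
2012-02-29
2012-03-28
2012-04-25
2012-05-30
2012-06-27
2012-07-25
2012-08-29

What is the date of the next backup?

2012-09-26

All Wednesdays; the gaps (28, 28, 35, 28, 28, 35) vary with month length.
This is the last Wednesday of each month.
September 2012 ends with Wednesday 2012-09-26.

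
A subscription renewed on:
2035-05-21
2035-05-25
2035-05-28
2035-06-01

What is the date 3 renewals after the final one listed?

2035-06-11

Every event lands on a Monday or Friday (gaps cycle 4, 3, 4).
So the schedule is: every Monday and Friday.
The following Monday is 2035-06-04.
Next Friday: 2035-06-08.
Next Monday: 2035-06-11.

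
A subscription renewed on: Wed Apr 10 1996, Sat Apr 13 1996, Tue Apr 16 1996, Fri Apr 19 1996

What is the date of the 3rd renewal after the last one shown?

Every event comes 3 days after the last (3, 3, 3).
Fri Apr 19 1996 + 3 days = Mon Apr 22 1996.
Mon Apr 22 1996 + 3 days = Thu Apr 25 1996.
Thu Apr 25 1996 + 3 days = Sun Apr 28 1996.

Sun Apr 28 1996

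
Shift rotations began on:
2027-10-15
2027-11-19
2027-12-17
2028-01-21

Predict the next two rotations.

Gaps: 35, 28, 35 days — a mix of 28 and 35. Every date is a Friday.
Each is the 3rd Friday of its month.
3rd Friday of February 2028: 2028-02-18.
3rd Friday of March 2028: 2028-03-17.

2028-02-18, 2028-03-17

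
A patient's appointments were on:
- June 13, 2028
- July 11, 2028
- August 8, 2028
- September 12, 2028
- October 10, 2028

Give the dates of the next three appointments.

November 14, 2028; December 12, 2028; January 9, 2029

These are Tuesdays at 28- or 35-day spacing (28, 28, 35, 28).
The pattern: 2nd Tuesday of the month.
November 2028 — 2nd Tuesday is November 14, 2028.
2nd Tuesday of December 2028: December 12, 2028.
January 2029 — 2nd Tuesday is January 9, 2029.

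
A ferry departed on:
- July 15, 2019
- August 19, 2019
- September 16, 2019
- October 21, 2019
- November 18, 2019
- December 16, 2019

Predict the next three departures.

January 20, 2020; February 17, 2020; March 16, 2020

These are Mondays at 28- or 35-day spacing (35, 28, 35, 28, 28).
The pattern: 3rd Monday of the month.
3rd Monday of January 2020: January 20, 2020.
3rd Monday of February 2020: February 17, 2020.
March 2020 — 3rd Monday is March 16, 2020.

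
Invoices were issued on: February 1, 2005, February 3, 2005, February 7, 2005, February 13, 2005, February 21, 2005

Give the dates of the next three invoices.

The spacing grows by 2 each time: 2, 4, 6, 8 days.
Next gap: 10 days. February 21, 2005 + 10 days = March 3, 2005.
Next gap: 12 days. March 3, 2005 + 12 days = March 15, 2005.
Next gap: 14 days. March 15, 2005 + 14 days = March 29, 2005.

March 3, 2005; March 15, 2005; March 29, 2005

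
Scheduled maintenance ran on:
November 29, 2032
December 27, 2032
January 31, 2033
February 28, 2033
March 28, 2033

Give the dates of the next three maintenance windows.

April 25, 2033; May 30, 2033; June 27, 2033

These are Mondays with 28, 35, 28, 28-day gaps.
Each is the final Monday of its month — November 29, 2032 is past the 28th, so '4th Monday' doesn't fit.
Last Monday of April 2033: April 25, 2033.
May 2033 ends with Monday May 30, 2033.
June 2033 ends with Monday June 27, 2033.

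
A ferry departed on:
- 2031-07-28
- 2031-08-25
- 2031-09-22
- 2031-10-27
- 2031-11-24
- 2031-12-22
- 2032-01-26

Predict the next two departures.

These are Mondays at 28- or 35-day spacing (28, 28, 35, 28, 28, 35).
The pattern: 4th Monday of the month.
February 2032 — 4th Monday is 2032-02-23.
4th Monday of March 2032: 2032-03-22.

2032-02-23, 2032-03-22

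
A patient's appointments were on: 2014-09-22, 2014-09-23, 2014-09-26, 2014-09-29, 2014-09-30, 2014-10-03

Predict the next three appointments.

2014-10-06, 2014-10-07, 2014-10-10

The gap pattern 1, 3, 3, 1, 3 repeats every 3 events.
These are the Mondays, Tuesdays and Fridays of each week.
Next Monday: 2014-10-06.
Next Tuesday: 2014-10-07.
The following Friday is 2014-10-10.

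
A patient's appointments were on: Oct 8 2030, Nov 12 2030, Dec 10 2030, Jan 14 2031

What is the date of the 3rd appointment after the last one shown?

Apr 8 2031

Gaps: 35, 28, 35 days — a mix of 28 and 35. Every date is a Tuesday.
Each is the 2nd Tuesday of its month.
February 2031 — 2nd Tuesday is Feb 11 2031.
2nd Tuesday of March 2031: Mar 11 2031.
April 2031 — 2nd Tuesday is Apr 8 2031.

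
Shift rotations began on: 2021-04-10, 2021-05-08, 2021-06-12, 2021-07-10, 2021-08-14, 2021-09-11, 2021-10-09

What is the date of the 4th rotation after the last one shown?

These are Saturdays at 28- or 35-day spacing (28, 35, 28, 35, 28, 28).
The pattern: 2nd Saturday of the month.
2nd Saturday of November 2021: 2021-11-13.
2nd Saturday of December 2021: 2021-12-11.
2nd Saturday of January 2022: 2022-01-08.
2nd Saturday of February 2022: 2022-02-12.

2022-02-12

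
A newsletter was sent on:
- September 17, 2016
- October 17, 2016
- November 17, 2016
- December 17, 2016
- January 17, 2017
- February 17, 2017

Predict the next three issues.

March 17, 2017; April 17, 2017; May 17, 2017

Each date is the 17th; the gaps (30, 31, 30, 31, 31) track the month lengths.
The rule is the 17th of each month.
Next: March 2017 → March 17, 2017.
Next: April 2017 → April 17, 2017.
May 2017: May 17, 2017.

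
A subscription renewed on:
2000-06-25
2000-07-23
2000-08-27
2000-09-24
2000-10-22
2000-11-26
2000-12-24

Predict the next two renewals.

Gaps: 28, 35, 28, 28, 35, 28 days — a mix of 28 and 35. Every date is a Sunday.
Each is the 4th Sunday of its month.
January 2001 — 4th Sunday is 2001-01-28.
February 2001 — 4th Sunday is 2001-02-25.

2001-01-28, 2001-02-25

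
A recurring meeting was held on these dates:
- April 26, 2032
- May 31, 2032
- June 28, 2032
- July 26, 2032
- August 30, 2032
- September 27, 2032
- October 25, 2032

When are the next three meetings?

November 29, 2032; December 27, 2032; January 31, 2033

All Mondays; the gaps (35, 28, 28, 35, 28, 28) vary with month length.
This is the last Monday of each month.
Last Monday of November 2032: November 29, 2032.
Last Monday of December 2032: December 27, 2032.
Last Monday of January 2033: January 31, 2033.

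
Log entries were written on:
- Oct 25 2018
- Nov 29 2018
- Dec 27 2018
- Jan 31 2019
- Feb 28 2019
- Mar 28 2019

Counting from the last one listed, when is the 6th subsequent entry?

Sep 26 2019

All Thursdays; the gaps (35, 28, 35, 28, 28) vary with month length.
This is the last Thursday of each month.
Last Thursday of April 2019: Apr 25 2019.
May 2019 ends with Thursday May 30 2019.
June 2019 ends with Thursday Jun 27 2019.
Last Thursday of July 2019: Jul 25 2019.
Last Thursday of August 2019: Aug 29 2019.
September 2019 ends with Thursday Sep 26 2019.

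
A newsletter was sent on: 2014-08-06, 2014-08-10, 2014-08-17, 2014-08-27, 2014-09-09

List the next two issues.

2014-09-25, 2014-10-14

The spacing grows by 3 each time: 4, 7, 10, 13 days.
Next gap: 16 days. 2014-09-09 + 16 days = 2014-09-25.
Next gap: 19 days. 2014-09-25 + 19 days = 2014-10-14.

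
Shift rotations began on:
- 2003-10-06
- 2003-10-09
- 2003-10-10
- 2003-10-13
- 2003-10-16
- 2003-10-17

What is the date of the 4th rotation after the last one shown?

2003-10-27

Every event lands on a Monday or Thursday or Friday (gaps cycle 3, 1, 3, 3, 1).
So the schedule is: every Monday, Thursday and Friday.
The following Monday is 2003-10-20.
The following Thursday is 2003-10-23.
The following Friday is 2003-10-24.
Next Monday: 2003-10-27.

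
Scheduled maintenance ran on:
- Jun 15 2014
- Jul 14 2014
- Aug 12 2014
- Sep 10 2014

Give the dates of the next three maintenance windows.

Every event comes 29 days after the last (29, 29, 29).
Sep 10 2014 + 29 days = Oct 9 2014.
Oct 9 2014 + 29 days = Nov 7 2014.
Nov 7 2014 + 29 days = Dec 6 2014.

Oct 9 2014, Nov 7 2014, Dec 6 2014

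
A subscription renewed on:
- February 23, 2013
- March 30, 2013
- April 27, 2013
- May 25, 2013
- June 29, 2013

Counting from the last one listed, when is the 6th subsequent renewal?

December 28, 2013

Every date is a Saturday; gaps 35, 28, 28, 35 days.
Each is the last Saturday of its month (at least one falls on the 29th or later, ruling out '4th Saturday').
July 2013 ends with Saturday July 27, 2013.
Last Saturday of August 2013: August 31, 2013.
Last Saturday of September 2013: September 28, 2013.
Last Saturday of October 2013: October 26, 2013.
Last Saturday of November 2013: November 30, 2013.
Last Saturday of December 2013: December 28, 2013.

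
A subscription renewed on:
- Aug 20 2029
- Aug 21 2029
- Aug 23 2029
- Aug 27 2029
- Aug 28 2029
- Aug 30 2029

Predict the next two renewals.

Gaps: 1, 2, 4, 1, 2 days — not constant, but cyclic with period 3.
The events fall on every Monday, Tuesday and Thursday.
Next Monday: Sep 3 2029.
Next Tuesday: Sep 4 2029.

Sep 3 2029, Sep 4 2029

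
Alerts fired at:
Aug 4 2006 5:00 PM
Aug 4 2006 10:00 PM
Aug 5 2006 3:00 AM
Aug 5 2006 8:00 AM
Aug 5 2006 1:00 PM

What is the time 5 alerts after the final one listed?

Aug 6 2006 2:00 PM

The interval is a steady 5 hours (5, 5, 5, 5).
Aug 5 2006 1:00 PM + 5 h = Aug 5 2006 6:00 PM.
Aug 5 2006 6:00 PM + 5 h = Aug 5 2006 11:00 PM.
Aug 5 2006 11:00 PM + 5 h = Aug 6 2006 4:00 AM.
Aug 6 2006 4:00 AM + 5 h = Aug 6 2006 9:00 AM.
Aug 6 2006 9:00 AM + 5 h = Aug 6 2006 2:00 PM.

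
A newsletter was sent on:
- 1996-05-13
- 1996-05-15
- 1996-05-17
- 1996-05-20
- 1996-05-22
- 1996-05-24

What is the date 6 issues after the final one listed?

1996-06-07

The gap pattern 2, 2, 3, 2, 2 repeats every 3 events.
These are the Mondays, Wednesdays and Fridays of each week.
The following Monday is 1996-05-27.
Next Wednesday: 1996-05-29.
Next Friday: 1996-05-31.
The following Monday is 1996-06-03.
The following Wednesday is 1996-06-05.
Next Friday: 1996-06-07.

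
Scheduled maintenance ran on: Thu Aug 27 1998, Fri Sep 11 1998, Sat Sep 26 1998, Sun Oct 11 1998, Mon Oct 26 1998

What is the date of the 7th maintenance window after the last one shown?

Mon Feb 8 1999

The spacing is 15, 15, 15, 15 days — always 15 days.
Mon Oct 26 1998 + 15 days = Tue Nov 10 1998.
Tue Nov 10 1998 + 15 days = Wed Nov 25 1998.
Wed Nov 25 1998 + 15 days = Thu Dec 10 1998.
Thu Dec 10 1998 + 15 days = Fri Dec 25 1998.
Fri Dec 25 1998 + 15 days = Sat Jan 9 1999.
Sat Jan 9 1999 + 15 days = Sun Jan 24 1999.
Sun Jan 24 1999 + 15 days = Mon Feb 8 1999.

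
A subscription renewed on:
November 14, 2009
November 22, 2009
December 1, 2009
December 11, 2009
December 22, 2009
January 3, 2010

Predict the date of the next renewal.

Intervals are 8, 9, 10, 11, 12 days — an arithmetic progression with common difference 1.
Next gap: 13 days. January 3, 2010 + 13 days = January 16, 2010.

January 16, 2010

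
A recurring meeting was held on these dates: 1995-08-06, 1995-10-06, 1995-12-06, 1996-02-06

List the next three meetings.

1996-04-06, 1996-06-06, 1996-08-06

The day-of-month is always 6 (61, 61, 62 days between events).
So this recurs on the 6th of every 2 months.
April 1996: 1996-04-06.
Next: June 1996 → 1996-06-06.
August 1996: 1996-08-06.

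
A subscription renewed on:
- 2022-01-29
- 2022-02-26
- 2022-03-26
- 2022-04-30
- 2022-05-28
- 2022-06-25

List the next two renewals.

2022-07-30, 2022-08-27

Every date is a Saturday; gaps 28, 28, 35, 28, 28 days.
Each is the last Saturday of its month (at least one falls on the 29th or later, ruling out '4th Saturday').
July 2022 ends with Saturday 2022-07-30.
August 2022 ends with Saturday 2022-08-27.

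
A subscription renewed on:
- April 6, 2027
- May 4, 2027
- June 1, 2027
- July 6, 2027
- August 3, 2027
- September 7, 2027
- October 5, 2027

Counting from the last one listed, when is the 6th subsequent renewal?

April 4, 2028

These are Tuesdays at 28- or 35-day spacing (28, 28, 35, 28, 35, 28).
The pattern: 1st Tuesday of the month.
1st Tuesday of November 2027: November 2, 2027.
December 2027 — 1st Tuesday is December 7, 2027.
January 2028 — 1st Tuesday is January 4, 2028.
1st Tuesday of February 2028: February 1, 2028.
March 2028 — 1st Tuesday is March 7, 2028.
April 2028 — 1st Tuesday is April 4, 2028.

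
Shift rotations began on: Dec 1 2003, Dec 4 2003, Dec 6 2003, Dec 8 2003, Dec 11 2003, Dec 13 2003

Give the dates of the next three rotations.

Gaps: 3, 2, 2, 3, 2 days — not constant, but cyclic with period 3.
The events fall on every Monday, Thursday and Saturday.
The following Monday is Dec 15 2003.
The following Thursday is Dec 18 2003.
The following Saturday is Dec 20 2003.

Dec 15 2003, Dec 18 2003, Dec 20 2003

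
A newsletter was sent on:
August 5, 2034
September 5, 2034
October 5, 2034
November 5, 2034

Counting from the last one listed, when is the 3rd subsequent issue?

February 5, 2035

The day-of-month is always 5 (31, 30, 31 days between events).
So this recurs on the 5th of each month.
December 2034: December 5, 2034.
Next: January 2035 → January 5, 2035.
February 2035: February 5, 2035.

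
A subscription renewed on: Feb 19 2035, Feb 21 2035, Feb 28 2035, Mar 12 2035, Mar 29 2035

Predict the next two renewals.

Apr 20 2035, May 17 2035

The spacing grows by 5 each time: 2, 7, 12, 17 days.
Next gap: 22 days. Mar 29 2035 + 22 days = Apr 20 2035.
Next gap: 27 days. Apr 20 2035 + 27 days = May 17 2035.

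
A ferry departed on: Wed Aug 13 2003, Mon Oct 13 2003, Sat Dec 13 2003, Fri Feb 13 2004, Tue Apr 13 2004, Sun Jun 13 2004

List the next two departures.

The day-of-month is always 13 (61, 61, 62, 60, 61 days between events).
So this recurs on the 13th of every 2 months.
August 2004: Fri Aug 13 2004.
Next: October 2004 → Wed Oct 13 2004.

Fri Aug 13 2004, Wed Oct 13 2004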